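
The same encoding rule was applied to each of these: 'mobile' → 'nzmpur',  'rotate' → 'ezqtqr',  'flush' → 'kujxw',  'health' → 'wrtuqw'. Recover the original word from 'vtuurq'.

wallet

m(12)→n(13) and o(14)→z(25) fit y≡19x+19 (mod 26); the inverse of 19 mod 26 is 11. Treating letters as 0–25, the rule is x ↦ 19x + 19 (mod 26).
Decoding vtuurq: v(21)→11·(21−19)≡22=w; t(19)→11·(19−19)≡0=a; u(20)→11·(20−19)≡11=l; u(20)→11·(20−19)≡11=l; r(17)→11·(17−19)≡4=e; q(16)→11·(16−19)≡19=t (all mod 26).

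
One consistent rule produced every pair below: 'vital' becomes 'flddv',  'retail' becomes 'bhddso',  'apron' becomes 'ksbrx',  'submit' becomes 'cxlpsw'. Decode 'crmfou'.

soccer

Shifts by position in vital: pos 0: v→f (+10), pos 1: i→l (+3), pos 2: t→d (+10), pos 3: a→d (+3) — repeating every 2. A repeating key of period 2 is used — shifts +10, +3 over and over.
Reversing it on crmfou: c−10=s, r−3=o, m−10=c, f−3=c, o−10=e, u−3=r.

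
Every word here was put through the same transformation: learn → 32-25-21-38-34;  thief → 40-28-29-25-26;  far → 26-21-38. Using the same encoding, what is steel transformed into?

39-40-25-25-32

l is letter #12 and maps to 32: an offset of 20. The number is (letter's place in the alphabet, a=1) + 20.
Applying it to steel: s=19→39, t=20→40, e=5→25, e=5→25, l=12→32.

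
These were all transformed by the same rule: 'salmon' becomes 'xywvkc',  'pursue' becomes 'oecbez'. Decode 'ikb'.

The output letters match the input read backwards, each shifted +10: salmon reversed is nomlas. Two steps: reverse the string, then apply a Caesar shift of +10.
Undoing it on ikb: shift back: i−10=y, k−10=a, b−10=r → yar; then reverse → ray.

ray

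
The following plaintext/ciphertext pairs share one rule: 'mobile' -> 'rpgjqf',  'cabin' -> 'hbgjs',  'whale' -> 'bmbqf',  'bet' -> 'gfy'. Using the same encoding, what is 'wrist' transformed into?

bwjxy

The shift depends on letter class: consonant m→r is +5, but vowel o→p is +1. Two shifts are in play — +1 for a/e/i/o/u, +5 for every other letter.
On wrist: w(cons)+5=b, r(cons)+5=w, i(vowel)+1=j, s(cons)+5=x, t(cons)+5=y.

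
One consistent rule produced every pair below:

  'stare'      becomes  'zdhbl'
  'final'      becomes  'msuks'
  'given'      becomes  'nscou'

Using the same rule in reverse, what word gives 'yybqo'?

Shifts by position in stare: pos 0: s→z (+7), pos 1: t→d (+10), pos 2: a→h (+7), pos 3: r→b (+10) — repeating every 2. It's a Vigenère-style cipher with numeric key [7,10]: position i shifts by key[i mod 2].
Decoding yybqo: y−7=r, y−10=o, b−7=u, q−10=g, o−7=h.

rough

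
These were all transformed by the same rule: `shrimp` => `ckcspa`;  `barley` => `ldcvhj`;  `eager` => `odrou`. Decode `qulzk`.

It's a Vigenère-style cipher with numeric key [10,3,11]: position i shifts by key[i mod 3].
Undoing it on qulzk: q−10=g, u−3=r, l−11=a, z−10=p, k−3=h.

graph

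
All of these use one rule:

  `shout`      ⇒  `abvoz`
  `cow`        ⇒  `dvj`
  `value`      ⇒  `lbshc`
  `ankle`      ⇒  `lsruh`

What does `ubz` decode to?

sun

Read the word backwards and shift each letter +7.
Decoding ubz: shift back: u−7=n, b−7=u, z−7=s → nus; then reverse → sun.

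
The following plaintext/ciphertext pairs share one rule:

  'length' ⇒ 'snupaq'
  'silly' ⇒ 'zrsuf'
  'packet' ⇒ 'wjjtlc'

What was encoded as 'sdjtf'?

lucky

Shifts by position in length: pos 0: l→s (+7), pos 1: e→n (+9), pos 2: n→u (+7), pos 3: g→p (+9) — repeating every 2. It's a Vigenère-style cipher with numeric key [7,9]: position i shifts by key[i mod 2].
Decoding sdjtf: s−7=l, d−9=u, j−7=c, t−9=k, f−7=y.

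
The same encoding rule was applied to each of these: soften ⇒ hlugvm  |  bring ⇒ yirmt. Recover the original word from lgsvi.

other

Each letter is replaced by its mirror in the alphabet: a↔z, b↔y, c↔x, and so on (the Atbash cipher).
Undoing it on lgsvi: l↔o, g↔t, s↔h, v↔e, i↔r.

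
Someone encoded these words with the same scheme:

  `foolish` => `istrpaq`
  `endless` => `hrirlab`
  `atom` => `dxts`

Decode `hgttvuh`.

Each letter shifts forward by (position + 3), i.e. 3, 4, 5, … — the shift grows by one for each successive letter.
Undoing it on hgttvuh: h−3=e, g−4=c, t−5=o, t−6=n, v−7=o, u−8=m, h−9=y.

economy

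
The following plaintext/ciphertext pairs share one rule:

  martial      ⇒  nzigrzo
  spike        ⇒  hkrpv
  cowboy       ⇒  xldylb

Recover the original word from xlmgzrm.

contain

Each pair mirrors across the alphabet (m↔n, a↔z, r↔i): positions sum to 25. This is the alphabet-reversal cipher (Atbash): a becomes z, b becomes y, etc.
Reversing it on xlmgzrm: x↔c, l↔o, m↔n, g↔t, z↔a, r↔i, m↔n.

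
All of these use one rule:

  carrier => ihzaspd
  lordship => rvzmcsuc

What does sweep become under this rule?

ydmnz

Each letter shifts forward by (position + 6), i.e. 6, 7, 8, … — the shift grows by one for each successive letter.
Applying it to sweep: s+6=y, w+7=d, e+8=m, e+9=n, p+10=z.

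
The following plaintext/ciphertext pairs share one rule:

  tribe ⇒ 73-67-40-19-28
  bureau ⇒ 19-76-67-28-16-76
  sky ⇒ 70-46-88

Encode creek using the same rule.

22-67-28-28-46

With a=1..z=26, the number is 3·pos + 13.
On creek: c=3→22, r=18→67, e=5→28, e=5→28, k=11→46.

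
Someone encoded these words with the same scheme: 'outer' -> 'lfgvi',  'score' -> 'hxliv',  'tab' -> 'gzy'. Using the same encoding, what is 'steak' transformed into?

hgvzp

Each pair mirrors across the alphabet (o↔l, u↔f, t↔g): positions sum to 25. Each letter is replaced by its mirror in the alphabet: a↔z, b↔y, c↔x, and so on (the Atbash cipher).
On steak: s↔h, t↔g, e↔v, a↔z, k↔p.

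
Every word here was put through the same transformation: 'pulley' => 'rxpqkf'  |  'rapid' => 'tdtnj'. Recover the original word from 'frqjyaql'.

In pulley: p→r is +2, u→x is +3, l→p is +4, l→q is +5 — the shift increases by 1 each position. Letter i (0-indexed) is shifted by i+2, so successive shifts are 2, 3, 4, ….
Undoing it on frqjyaql: f−2=d, r−3=o, q−4=m, j−5=e, y−6=s, a−7=t, q−8=i, l−9=c.

domestic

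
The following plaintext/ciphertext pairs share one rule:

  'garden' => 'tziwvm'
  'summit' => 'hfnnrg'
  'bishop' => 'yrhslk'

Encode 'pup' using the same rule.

Each pair mirrors across the alphabet (g↔t, a↔z, r↔i): positions sum to 25. Each letter is replaced by its mirror in the alphabet: a↔z, b↔y, c↔x, and so on (the Atbash cipher).
Applying it to pup: p↔k, u↔f, p↔k.

kfk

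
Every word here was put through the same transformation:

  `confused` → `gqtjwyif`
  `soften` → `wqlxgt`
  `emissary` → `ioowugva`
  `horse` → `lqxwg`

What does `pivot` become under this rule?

Shifts by position in confused: pos 0: c→g (+4), pos 1: o→q (+2), pos 2: n→t (+6), pos 3: f→j (+4), pos 4: u→w (+2), pos 5: s→y (+6) — repeating every 3. A repeating key of period 3 is used — shifts +4, +2, +6 over and over.
For pivot: p+4=t, i+2=k, v+6=b, o+4=s, t+2=v.

tkbsv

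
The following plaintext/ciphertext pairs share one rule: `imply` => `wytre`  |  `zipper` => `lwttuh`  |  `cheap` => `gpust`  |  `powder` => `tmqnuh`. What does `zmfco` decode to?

bonus

i(8)→w(22) and m(12)→y(24) fit y≡7x+18 (mod 26); the inverse of 7 mod 26 is 15. Treating letters as 0–25, the rule is x ↦ 7x + 18 (mod 26).
Reversing it on zmfco: z(25)→15·(25−18)≡1=b; m(12)→15·(12−18)≡14=o; f(5)→15·(5−18)≡13=n; c(2)→15·(2−18)≡20=u; o(14)→15·(14−18)≡18=s (all mod 26).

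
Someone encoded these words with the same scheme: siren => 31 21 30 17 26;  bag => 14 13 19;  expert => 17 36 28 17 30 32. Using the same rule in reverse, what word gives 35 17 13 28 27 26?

s is letter #19 and maps to 31: an offset of 12. Each letter is replaced by its alphabet position (a=1..z=26) + 12.
Reversing it on 35 17 13 28 27 26: 35→(35−12)÷1=23=w, 17→(17−12)÷1=5=e, 13→(13−12)÷1=1=a, 28→(28−12)÷1=16=p, 27→(27−12)÷1=15=o, 26→(26−12)÷1=14=n.

weapon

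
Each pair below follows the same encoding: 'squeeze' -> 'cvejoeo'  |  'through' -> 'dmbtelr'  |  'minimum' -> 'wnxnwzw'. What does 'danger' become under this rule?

nfxlow

A repeating key of period 2 is used — shifts +10, +5 over and over.
For danger: d+10=n, a+5=f, n+10=x, g+5=l, e+10=o, r+5=w.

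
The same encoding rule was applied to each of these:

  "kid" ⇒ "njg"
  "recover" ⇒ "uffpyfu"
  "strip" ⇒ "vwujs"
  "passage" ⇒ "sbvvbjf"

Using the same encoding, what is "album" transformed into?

boevp

The shift depends on letter class: consonant k→n is +3, but vowel i→j is +1. Vowels shift forward by 1 and consonants shift forward by 3.
On album: a(vowel)+1=b, l(cons)+3=o, b(cons)+3=e, u(vowel)+1=v, m(cons)+3=p.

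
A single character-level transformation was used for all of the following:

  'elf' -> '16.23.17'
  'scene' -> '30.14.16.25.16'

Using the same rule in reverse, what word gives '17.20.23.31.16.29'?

e is letter #5 and maps to 16: an offset of 11. Letters become their 1-based position plus 11 (so a→12, b→13, …).
Decoding 17.20.23.31.16.29: 17→(17−11)÷1=6=f, 20→(20−11)÷1=9=i, 23→(23−11)÷1=12=l, 31→(31−11)÷1=20=t, 16→(16−11)÷1=5=e, 29→(29−11)÷1=18=r.

filter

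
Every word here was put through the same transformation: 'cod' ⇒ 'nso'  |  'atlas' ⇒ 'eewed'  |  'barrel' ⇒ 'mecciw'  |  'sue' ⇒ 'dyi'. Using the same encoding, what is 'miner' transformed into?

xmyic

Two shifts are in play — +4 for a/e/i/o/u, +11 for every other letter.
For miner: m(cons)+11=x, i(vowel)+4=m, n(cons)+11=y, e(vowel)+4=i, r(cons)+11=c.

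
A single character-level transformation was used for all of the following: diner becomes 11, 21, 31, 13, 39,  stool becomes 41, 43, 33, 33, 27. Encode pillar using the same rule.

35, 21, 27, 27, 5, 39

d(#4)→11 and i(#9)→21: differences scale by 2, so n = 2·pos + 3. With a=1..z=26, the number is 2·pos + 3.
For pillar: p=16→35, i=9→21, l=12→27, l=12→27, a=1→5, r=18→39.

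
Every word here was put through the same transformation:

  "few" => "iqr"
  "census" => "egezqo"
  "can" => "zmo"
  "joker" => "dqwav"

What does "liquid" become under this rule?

The word is reversed, then every letter is shifted forward by 12.
On liquid: reverse → diuqil; then shift: d+12=p, i+12=u, u+12=g, q+12=c, i+12=u, l+12=x.

pugcux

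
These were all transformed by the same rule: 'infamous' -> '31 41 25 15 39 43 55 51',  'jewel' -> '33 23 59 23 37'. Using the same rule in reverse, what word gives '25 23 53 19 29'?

fetch

With a=1..z=26, the number is 2·pos + 13.
Decoding 25 23 53 19 29: 25→(25−13)÷2=6=f, 23→(23−13)÷2=5=e, 53→(53−13)÷2=20=t, 19→(19−13)÷2=3=c, 29→(29−13)÷2=8=h.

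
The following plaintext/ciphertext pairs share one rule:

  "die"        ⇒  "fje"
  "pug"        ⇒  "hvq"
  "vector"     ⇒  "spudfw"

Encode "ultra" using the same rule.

bsumv

The output letters match the input read backwards, each shifted +1: die reversed is eid. Two steps: reverse the string, then apply a Caesar shift of +1.
For ultra: reverse → artlu; then shift: a+1=b, r+1=s, t+1=u, l+1=m, u+1=v.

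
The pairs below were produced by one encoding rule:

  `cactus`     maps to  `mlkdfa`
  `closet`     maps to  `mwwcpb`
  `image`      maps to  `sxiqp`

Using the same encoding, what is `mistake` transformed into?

The shifts repeat in a cycle of length 3: positions 0,1,… shift by +10, +11, +8, then the pattern repeats.
Applying it to mistake: m+10=w, i+11=t, s+8=a, t+10=d, a+11=l, k+8=s, e+10=o.

wtadlso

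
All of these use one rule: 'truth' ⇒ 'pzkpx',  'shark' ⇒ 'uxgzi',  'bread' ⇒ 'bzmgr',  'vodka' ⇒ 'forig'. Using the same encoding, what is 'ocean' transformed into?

owmgt

t(19)→p(15) and r(17)→z(25) fit y≡21x+6 (mod 26); the inverse of 21 mod 26 is 5. Treating letters as 0–25, the rule is x ↦ 21x + 6 (mod 26).
Applying it to ocean: o(14)→21·14+6≡14=o; c(2)→21·2+6≡22=w; e(4)→21·4+6≡12=m; a(0)→21·0+6≡6=g; n(13)→21·13+6≡19=t (all mod 26).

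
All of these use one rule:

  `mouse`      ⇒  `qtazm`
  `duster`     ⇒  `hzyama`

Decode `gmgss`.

In mouse: m→q is +4, o→t is +5, u→a is +6, s→z is +7 — the shift increases by 1 each position. Each letter shifts forward by (position + 4), i.e. 4, 5, 6, … — the shift grows by one for each successive letter.
Reversing it on gmgss: g−4=c, m−5=h, g−6=a, s−7=l, s−8=k.

chalk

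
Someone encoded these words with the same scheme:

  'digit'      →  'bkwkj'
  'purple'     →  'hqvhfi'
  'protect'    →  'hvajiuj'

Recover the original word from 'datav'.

d(3)→b(1) and i(8)→k(10) fit y≡7x+6 (mod 26); the inverse of 7 mod 26 is 15. This is an affine cipher: with a=0,…,z=25, each position x becomes (7x+6) mod 26.
Undoing it on datav: d(3)→15·(3−6)≡7=h; a(0)→15·(0−6)≡14=o; t(19)→15·(19−6)≡13=n; a(0)→15·(0−6)≡14=o; v(21)→15·(21−6)≡17=r (all mod 26).

honor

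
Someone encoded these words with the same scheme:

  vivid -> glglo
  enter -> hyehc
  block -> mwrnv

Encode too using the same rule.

The shift depends on letter class: consonant v→g is +11, but vowel i→l is +3. The rule splits by letter class: vowels +3, consonants +11.
Applying it to too: t(cons)+11=e, o(vowel)+3=r, o(vowel)+3=r.

err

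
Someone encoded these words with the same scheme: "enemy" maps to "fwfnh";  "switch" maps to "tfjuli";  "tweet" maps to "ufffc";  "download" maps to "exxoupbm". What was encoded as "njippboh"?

mahogany

Shifts by position in enemy: pos 0: e→f (+1), pos 1: n→w (+9), pos 2: e→f (+1), pos 3: m→n (+1), pos 4: y→h (+9) — repeating every 3. It's a Vigenère-style cipher with numeric key [1,9,1]: position i shifts by key[i mod 3].
Undoing it on njippboh: n−1=m, j−9=a, i−1=h, p−1=o, p−9=g, b−1=a, o−1=n, h−9=y.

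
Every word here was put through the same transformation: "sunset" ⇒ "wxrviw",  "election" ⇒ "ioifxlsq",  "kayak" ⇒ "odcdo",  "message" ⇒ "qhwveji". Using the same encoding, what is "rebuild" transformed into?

Shifts by position in sunset: pos 0: s→w (+4), pos 1: u→x (+3), pos 2: n→r (+4), pos 3: s→v (+3) — repeating every 2. A repeating key of period 2 is used — shifts +4, +3 over and over.
Applying it to rebuild: r+4=v, e+3=h, b+4=f, u+3=x, i+4=m, l+3=o, d+4=h.

vhfxmoh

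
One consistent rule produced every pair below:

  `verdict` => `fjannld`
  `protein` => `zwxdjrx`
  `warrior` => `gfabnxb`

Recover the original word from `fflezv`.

vacuum

Shifts by position in verdict: pos 0: v→f (+10), pos 1: e→j (+5), pos 2: r→a (+9), pos 3: d→n (+10), pos 4: i→n (+5), pos 5: c→l (+9) — repeating every 3. It's a Vigenère-style cipher with numeric key [10,5,9]: position i shifts by key[i mod 3].
Reversing it on fflezv: f−10=v, f−5=a, l−9=c, e−10=u, z−5=u, v−9=m.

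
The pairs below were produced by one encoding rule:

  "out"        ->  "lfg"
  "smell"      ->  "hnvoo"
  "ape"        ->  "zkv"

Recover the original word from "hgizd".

straw

This is the alphabet-reversal cipher (Atbash): a becomes z, b becomes y, etc.
Reversing it on hgizd: h↔s, g↔t, i↔r, z↔a, d↔w.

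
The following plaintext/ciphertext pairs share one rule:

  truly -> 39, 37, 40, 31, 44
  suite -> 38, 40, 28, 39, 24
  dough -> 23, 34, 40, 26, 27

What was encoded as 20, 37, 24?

t is letter #20 and maps to 39: an offset of 19. Each letter is replaced by its alphabet position (a=1..z=26) + 19.
Undoing it on 20, 37, 24: 20→(20−19)÷1=1=a, 37→(37−19)÷1=18=r, 24→(24−19)÷1=5=e.

are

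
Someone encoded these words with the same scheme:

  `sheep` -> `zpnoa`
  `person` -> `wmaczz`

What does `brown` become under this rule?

Each letter shifts forward by (position + 7), i.e. 7, 8, 9, … — the shift grows by one for each successive letter.
For brown: b+7=i, r+8=z, o+9=x, w+10=g, n+11=y.

izxgy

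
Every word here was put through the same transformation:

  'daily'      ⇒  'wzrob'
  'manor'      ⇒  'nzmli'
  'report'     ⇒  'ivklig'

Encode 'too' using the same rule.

Each letter is replaced by its mirror in the alphabet: a↔z, b↔y, c↔x, and so on (the Atbash cipher).
On too: t↔g, o↔l, o↔l.

gll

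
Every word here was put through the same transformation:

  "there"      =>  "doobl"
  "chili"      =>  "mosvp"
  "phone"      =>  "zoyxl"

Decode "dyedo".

The shifts repeat in a cycle of length 3: positions 0,1,… shift by +10, +7, +10, then the pattern repeats.
Undoing it on dyedo: d−10=t, y−7=r, e−10=u, d−10=t, o−7=h.

truth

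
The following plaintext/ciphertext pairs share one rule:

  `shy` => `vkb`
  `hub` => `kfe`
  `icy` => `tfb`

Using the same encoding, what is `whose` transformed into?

The shift depends on letter class: consonant s→v is +3, but vowel u→f is +11. Two shifts are in play — +11 for a/e/i/o/u, +3 for every other letter.
Applying it to whose: w(cons)+3=z, h(cons)+3=k, o(vowel)+11=z, s(cons)+3=v, e(vowel)+11=p.

zkzvp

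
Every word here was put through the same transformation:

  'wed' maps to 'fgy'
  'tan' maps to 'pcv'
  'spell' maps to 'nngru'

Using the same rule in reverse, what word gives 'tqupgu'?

sensor

The output letters match the input read backwards, each shifted +2: wed reversed is dew. The word is reversed, then every letter is shifted forward by 2.
Undoing it on tqupgu: shift back: t−2=r, q−2=o, u−2=s, p−2=n, g−2=e, u−2=s → rosnes; then reverse → sensor.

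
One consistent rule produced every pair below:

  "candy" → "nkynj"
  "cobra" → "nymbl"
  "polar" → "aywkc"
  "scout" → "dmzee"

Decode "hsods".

Shifts by position in candy: pos 0: c→n (+11), pos 1: a→k (+10), pos 2: n→y (+11), pos 3: d→n (+10) — repeating every 2. It's a Vigenère-style cipher with numeric key [11,10]: position i shifts by key[i mod 2].
Decoding hsods: h−11=w, s−10=i, o−11=d, d−10=t, s−11=h.

width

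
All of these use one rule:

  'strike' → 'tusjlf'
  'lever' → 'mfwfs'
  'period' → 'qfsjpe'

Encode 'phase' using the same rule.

Compare letters: s→t is +1, t→u is +1, r→s is +1 — a constant shift. Every letter moves 1 place later in the alphabet, wrapping around z→a.
On phase: p+1=q, h+1=i, a+1=b, s+1=t, e+1=f.

qibtf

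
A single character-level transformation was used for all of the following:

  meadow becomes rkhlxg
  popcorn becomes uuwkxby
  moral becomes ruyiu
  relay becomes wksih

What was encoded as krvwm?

flood

In meadow: m→r is +5, e→k is +6, a→h is +7, d→l is +8 — the shift increases by 1 each position. The shift increases by 1 at each position, starting from +5: 5, 6, 7, ….
Reversing it on krvwm: k−5=f, r−6=l, v−7=o, w−8=o, m−9=d.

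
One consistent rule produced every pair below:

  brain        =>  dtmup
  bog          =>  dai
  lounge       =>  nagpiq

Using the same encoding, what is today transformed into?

The rule splits by letter class: vowels +12, consonants +2.
On today: t(cons)+2=v, o(vowel)+12=a, d(cons)+2=f, a(vowel)+12=m, y(cons)+2=a.

vafma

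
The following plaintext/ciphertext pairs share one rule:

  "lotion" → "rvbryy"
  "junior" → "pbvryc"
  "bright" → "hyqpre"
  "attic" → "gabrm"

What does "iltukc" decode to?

cellar

In lotion: l→r is +6, o→v is +7, t→b is +8, i→r is +9 — the shift increases by 1 each position. Each letter shifts forward by (position + 6), i.e. 6, 7, 8, … — the shift grows by one for each successive letter.
Decoding iltukc: i−6=c, l−7=e, t−8=l, u−9=l, k−10=a, c−11=r.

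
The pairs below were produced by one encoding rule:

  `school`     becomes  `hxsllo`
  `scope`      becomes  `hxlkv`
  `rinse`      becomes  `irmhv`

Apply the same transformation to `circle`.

Letters are reflected about the middle of the alphabet (position → 25−position): Atbash.
Applying it to circle: c↔x, i↔r, r↔i, c↔x, l↔o, e↔v.

xrixov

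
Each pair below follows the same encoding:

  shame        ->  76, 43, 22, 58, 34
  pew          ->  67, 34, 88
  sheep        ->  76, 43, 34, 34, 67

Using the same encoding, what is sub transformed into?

76, 82, 25

s(#19)→76 and h(#8)→43: differences scale by 3, so n = 3·pos + 19. The formula is n = 3×(alphabet index, a=1) + 19.
On sub: s=19→76, u=21→82, b=2→25.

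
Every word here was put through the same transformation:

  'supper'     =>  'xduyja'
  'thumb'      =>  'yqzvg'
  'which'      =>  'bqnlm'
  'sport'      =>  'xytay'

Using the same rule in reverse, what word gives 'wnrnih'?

Shifts by position in supper: pos 0: s→x (+5), pos 1: u→d (+9), pos 2: p→u (+5), pos 3: p→y (+9) — repeating every 2. A repeating key of period 2 is used — shifts +5, +9 over and over.
Decoding wnrnih: w−5=r, n−9=e, r−5=m, n−9=e, i−5=d, h−9=y.

remedy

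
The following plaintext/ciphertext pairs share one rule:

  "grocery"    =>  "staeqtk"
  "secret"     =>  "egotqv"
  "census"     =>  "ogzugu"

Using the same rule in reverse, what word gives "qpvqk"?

Shifts by position in grocery: pos 0: g→s (+12), pos 1: r→t (+2), pos 2: o→a (+12), pos 3: c→e (+2) — repeating every 2. It's a Vigenère-style cipher with numeric key [12,2]: position i shifts by key[i mod 2].
Decoding qpvqk: q−12=e, p−2=n, v−12=j, q−2=o, k−12=y.

enjoy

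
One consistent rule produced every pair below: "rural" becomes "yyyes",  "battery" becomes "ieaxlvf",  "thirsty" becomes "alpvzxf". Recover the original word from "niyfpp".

gerbil

Shifts by position in rural: pos 0: r→y (+7), pos 1: u→y (+4), pos 2: r→y (+7), pos 3: a→e (+4) — repeating every 2. It's a Vigenère-style cipher with numeric key [7,4]: position i shifts by key[i mod 2].
Reversing it on niyfpp: n−7=g, i−4=e, y−7=r, f−4=b, p−7=i, p−4=l.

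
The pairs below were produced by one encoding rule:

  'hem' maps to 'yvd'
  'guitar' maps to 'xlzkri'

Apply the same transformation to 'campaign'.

Compare letters: h→y is +17, e→v is +17, m→d is +17 — a constant shift. Each letter is shifted forward by 17 in the alphabet (a Caesar shift of +17).
For campaign: c+17=t, a+17=r, m+17=d, p+17=g, a+17=r, i+17=z, g+17=x, n+17=e.

trdgrzxe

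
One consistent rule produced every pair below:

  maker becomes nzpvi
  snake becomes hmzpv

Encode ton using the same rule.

glm

Each pair mirrors across the alphabet (m↔n, a↔z, k↔p): positions sum to 25. Each letter is replaced by its mirror in the alphabet: a↔z, b↔y, c↔x, and so on (the Atbash cipher).
Applying it to ton: t↔g, o↔l, n↔m.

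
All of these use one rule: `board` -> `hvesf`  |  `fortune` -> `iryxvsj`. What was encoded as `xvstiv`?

report

The output letters match the input read backwards, each shifted +4: board reversed is draob. Two steps: reverse the string, then apply a Caesar shift of +4.
Reversing it on xvstiv: shift back: x−4=t, v−4=r, s−4=o, t−4=p, i−4=e, v−4=r → troper; then reverse → report.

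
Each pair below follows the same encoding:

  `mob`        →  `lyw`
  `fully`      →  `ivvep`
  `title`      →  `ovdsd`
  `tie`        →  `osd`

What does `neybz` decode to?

proud

The output letters match the input read backwards, each shifted +10: mob reversed is bom. The word is reversed, then every letter is shifted forward by 10.
Decoding neybz: shift back: n−10=d, e−10=u, y−10=o, b−10=r, z−10=p → duorp; then reverse → proud.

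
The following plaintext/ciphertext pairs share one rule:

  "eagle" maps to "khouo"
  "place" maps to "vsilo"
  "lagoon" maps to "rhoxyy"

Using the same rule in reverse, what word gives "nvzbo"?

horse

Letter i (0-indexed) is shifted by i+6, so successive shifts are 6, 7, 8, ….
Reversing it on nvzbo: n−6=h, v−7=o, z−8=r, b−9=s, o−10=e.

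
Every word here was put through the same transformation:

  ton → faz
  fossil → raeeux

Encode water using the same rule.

imfqd

Compare letters: t→f is +12, o→a is +12, n→z is +12 — a constant shift. Each letter is shifted forward by 12 in the alphabet (a Caesar shift of +12).
On water: w+12=i, a+12=m, t+12=f, e+12=q, r+12=d.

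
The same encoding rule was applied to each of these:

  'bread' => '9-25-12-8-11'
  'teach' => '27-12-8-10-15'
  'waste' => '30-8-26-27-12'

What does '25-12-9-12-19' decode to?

rebel

b is letter #2 and maps to 9: an offset of 7. The number is (letter's place in the alphabet, a=1) + 7.
Reversing it on 25-12-9-12-19: 25→(25−7)÷1=18=r, 12→(12−7)÷1=5=e, 9→(9−7)÷1=2=b, 12→(12−7)÷1=5=e, 19→(19−7)÷1=12=l.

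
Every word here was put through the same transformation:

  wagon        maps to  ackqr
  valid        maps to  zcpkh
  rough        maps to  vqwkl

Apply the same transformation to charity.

Two shifts are in play — +2 for a/e/i/o/u, +4 for every other letter.
On charity: c(cons)+4=g, h(cons)+4=l, a(vowel)+2=c, r(cons)+4=v, i(vowel)+2=k, t(cons)+4=x, y(cons)+4=c.

glcvkxc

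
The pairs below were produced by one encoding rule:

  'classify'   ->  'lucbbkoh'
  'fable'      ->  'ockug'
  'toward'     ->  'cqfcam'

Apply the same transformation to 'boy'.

kqh

The shift depends on letter class: consonant c→l is +9, but vowel a→c is +2. The rule splits by letter class: vowels +2, consonants +9.
Applying it to boy: b(cons)+9=k, o(vowel)+2=q, y(cons)+9=h.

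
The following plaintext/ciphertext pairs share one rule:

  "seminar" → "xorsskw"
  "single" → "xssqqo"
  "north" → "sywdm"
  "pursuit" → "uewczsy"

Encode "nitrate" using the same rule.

ssybfdj

Shifts by position in seminar: pos 0: s→x (+5), pos 1: e→o (+10), pos 2: m→r (+5), pos 3: i→s (+10) — repeating every 2. A repeating key of period 2 is used — shifts +5, +10 over and over.
On nitrate: n+5=s, i+10=s, t+5=y, r+10=b, a+5=f, t+10=d, e+5=j.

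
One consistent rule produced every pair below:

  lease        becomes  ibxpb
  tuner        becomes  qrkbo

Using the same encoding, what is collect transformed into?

Compare letters: l→i is +23, e→b is +23, a→x is +23 — a constant shift. Every letter moves 23 places later in the alphabet, wrapping around z→a.
For collect: c+23=z, o+23=l, l+23=i, l+23=i, e+23=b, c+23=z, t+23=q.

zliibzq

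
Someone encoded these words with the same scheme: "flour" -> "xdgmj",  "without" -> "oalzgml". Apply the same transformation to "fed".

Compare letters: f→x is +18, l→d is +18, o→g is +18 — a constant shift. This is a Caesar cipher with shift 18.
Applying it to fed: f+18=x, e+18=w, d+18=v.

xwv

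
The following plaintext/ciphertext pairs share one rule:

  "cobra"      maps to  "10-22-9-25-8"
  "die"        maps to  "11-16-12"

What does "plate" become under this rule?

23-19-8-27-12

Each letter is replaced by its alphabet position (a=1..z=26) + 7.
For plate: p=16→23, l=12→19, a=1→8, t=20→27, e=5→12.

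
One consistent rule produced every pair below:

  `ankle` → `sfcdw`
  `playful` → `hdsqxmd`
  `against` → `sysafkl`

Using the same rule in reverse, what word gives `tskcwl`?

basket

This is a Caesar cipher with shift 18.
Decoding tskcwl: t−18=b, s−18=a, k−18=s, c−18=k, w−18=e, l−18=t.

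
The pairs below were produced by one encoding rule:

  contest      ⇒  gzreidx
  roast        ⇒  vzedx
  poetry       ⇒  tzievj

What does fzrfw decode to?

Shifts by position in contest: pos 0: c→g (+4), pos 1: o→z (+11), pos 2: n→r (+4), pos 3: t→e (+11) — repeating every 2. A repeating key of period 2 is used — shifts +4, +11 over and over.
Decoding fzrfw: f−4=b, z−11=o, r−4=n, f−11=u, w−4=s.

bonus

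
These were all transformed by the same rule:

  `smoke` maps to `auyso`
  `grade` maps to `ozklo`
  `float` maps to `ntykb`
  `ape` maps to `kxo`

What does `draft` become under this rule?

lzknb

The shift depends on letter class: consonant s→a is +8, but vowel o→y is +10. Vowels shift forward by 10 and consonants shift forward by 8.
For draft: d(cons)+8=l, r(cons)+8=z, a(vowel)+10=k, f(cons)+8=n, t(cons)+8=b.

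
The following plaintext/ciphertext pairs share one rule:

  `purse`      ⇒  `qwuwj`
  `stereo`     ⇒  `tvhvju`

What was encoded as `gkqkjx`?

finger

The shift increases by 1 at each position, starting from +1: 1, 2, 3, ….
Decoding gkqkjx: g−1=f, k−2=i, q−3=n, k−4=g, j−5=e, x−6=r.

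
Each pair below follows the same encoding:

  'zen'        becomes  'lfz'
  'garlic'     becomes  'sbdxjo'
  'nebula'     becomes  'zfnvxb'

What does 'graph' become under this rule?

The rule splits by letter class: vowels +1, consonants +12.
Applying it to graph: g(cons)+12=s, r(cons)+12=d, a(vowel)+1=b, p(cons)+12=b, h(cons)+12=t.

sdbbt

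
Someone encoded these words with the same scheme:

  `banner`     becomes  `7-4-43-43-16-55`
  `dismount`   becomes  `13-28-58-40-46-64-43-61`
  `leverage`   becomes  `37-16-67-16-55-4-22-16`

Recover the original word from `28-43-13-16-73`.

b(#2)→7 and a(#1)→4: differences scale by 3, so n = 3·pos + 1. Each letter becomes 3×(its alphabet position, a=1..z=26) + 1.
Undoing it on 28-43-13-16-73: 28→(28−1)÷3=9=i, 43→(43−1)÷3=14=n, 13→(13−1)÷3=4=d, 16→(16−1)÷3=5=e, 73→(73−1)÷3=24=x.

index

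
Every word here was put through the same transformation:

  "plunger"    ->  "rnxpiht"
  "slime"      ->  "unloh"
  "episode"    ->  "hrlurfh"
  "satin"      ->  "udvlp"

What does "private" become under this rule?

The shift depends on letter class: consonant p→r is +2, but vowel u→x is +3. Two shifts are in play — +3 for a/e/i/o/u, +2 for every other letter.
For private: p(cons)+2=r, r(cons)+2=t, i(vowel)+3=l, v(cons)+2=x, a(vowel)+3=d, t(cons)+2=v, e(vowel)+3=h.

rtlxdvh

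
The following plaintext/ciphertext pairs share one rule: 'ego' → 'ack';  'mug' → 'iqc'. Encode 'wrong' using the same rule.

Compare letters: e→a is +22, g→c is +22, o→k is +22 — a constant shift. Each letter is shifted forward by 22 in the alphabet (a Caesar shift of +22).
On wrong: w+22=s, r+22=n, o+22=k, n+22=j, g+22=c.

snkjc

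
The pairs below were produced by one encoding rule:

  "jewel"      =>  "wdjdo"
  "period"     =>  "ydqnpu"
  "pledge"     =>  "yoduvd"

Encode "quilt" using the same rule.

j(9)→w(22) and e(4)→d(3) fit y≡9x+19 (mod 26); the inverse of 9 mod 26 is 3. This is an affine cipher: with a=0,…,z=25, each position x becomes (9x+19) mod 26.
On quilt: q(16)→9·16+19≡7=h; u(20)→9·20+19≡17=r; i(8)→9·8+19≡13=n; l(11)→9·11+19≡14=o; t(19)→9·19+19≡8=i (all mod 26).

hrnoi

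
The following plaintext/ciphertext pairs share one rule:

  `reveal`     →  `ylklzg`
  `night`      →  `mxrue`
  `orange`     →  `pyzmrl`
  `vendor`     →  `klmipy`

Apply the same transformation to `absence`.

zcblmfl

This is an affine cipher: with a=0,…,z=25, each position x becomes (3x+25) mod 26.
Applying it to absence: a(0)→3·0+25≡25=z; b(1)→3·1+25≡2=c; s(18)→3·18+25≡1=b; e(4)→3·4+25≡11=l; n(13)→3·13+25≡12=m; c(2)→3·2+25≡5=f; e(4)→3·4+25≡11=l (all mod 26).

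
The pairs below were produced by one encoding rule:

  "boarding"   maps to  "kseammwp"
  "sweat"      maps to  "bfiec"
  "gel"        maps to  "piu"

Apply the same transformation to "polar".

ysuea

The shift depends on letter class: consonant b→k is +9, but vowel o→s is +4. Vowels shift forward by 4 and consonants shift forward by 9.
On polar: p(cons)+9=y, o(vowel)+4=s, l(cons)+9=u, a(vowel)+4=e, r(cons)+9=a.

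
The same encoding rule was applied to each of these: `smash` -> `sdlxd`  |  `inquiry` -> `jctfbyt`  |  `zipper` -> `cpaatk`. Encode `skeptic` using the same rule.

Read the word backwards and shift each letter +11.
On skeptic: reverse → citpeks; then shift: c+11=n, i+11=t, t+11=e, p+11=a, e+11=p, k+11=v, s+11=d.

nteapvd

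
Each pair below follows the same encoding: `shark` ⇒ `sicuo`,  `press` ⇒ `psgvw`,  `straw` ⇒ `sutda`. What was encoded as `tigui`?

In shark: s→s is +0, h→i is +1, a→c is +2, r→u is +3 — the shift increases by 1 each position. Letter i (0-indexed) is shifted by i+0, so successive shifts are 0, 1, 2, ….
Decoding tigui: t−0=t, i−1=h, g−2=e, u−3=r, i−4=e.

there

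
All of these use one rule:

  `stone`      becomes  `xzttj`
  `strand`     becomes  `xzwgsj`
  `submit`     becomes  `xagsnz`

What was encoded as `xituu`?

Shifts by position in stone: pos 0: s→x (+5), pos 1: t→z (+6), pos 2: o→t (+5), pos 3: n→t (+6) — repeating every 2. It's a Vigenère-style cipher with numeric key [5,6]: position i shifts by key[i mod 2].
Undoing it on xituu: x−5=s, i−6=c, t−5=o, u−6=o, u−5=p.

scoop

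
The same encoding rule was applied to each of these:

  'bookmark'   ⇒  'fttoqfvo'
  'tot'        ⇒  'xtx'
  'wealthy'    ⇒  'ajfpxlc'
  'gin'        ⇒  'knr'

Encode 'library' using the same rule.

pnfvfvc

The shift depends on letter class: consonant b→f is +4, but vowel o→t is +5. Two shifts are in play — +5 for a/e/i/o/u, +4 for every other letter.
On library: l(cons)+4=p, i(vowel)+5=n, b(cons)+4=f, r(cons)+4=v, a(vowel)+5=f, r(cons)+4=v, y(cons)+4=c.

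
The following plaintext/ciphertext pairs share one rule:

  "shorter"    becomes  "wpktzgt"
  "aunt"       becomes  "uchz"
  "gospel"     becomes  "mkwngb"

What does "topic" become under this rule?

s(18)→w(22) and h(7)→p(15) fit y≡3x+20 (mod 26); the inverse of 3 mod 26 is 9. Treating letters as 0–25, the rule is x ↦ 3x + 20 (mod 26).
Applying it to topic: t(19)→3·19+20≡25=z; o(14)→3·14+20≡10=k; p(15)→3·15+20≡13=n; i(8)→3·8+20≡18=s; c(2)→3·2+20≡0=a (all mod 26).

zknsa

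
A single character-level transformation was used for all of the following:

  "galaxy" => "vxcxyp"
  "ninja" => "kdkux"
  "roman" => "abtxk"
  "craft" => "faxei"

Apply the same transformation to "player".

scxpna

This is an affine cipher: with a=0,…,z=25, each position x becomes (17x+23) mod 26.
On player: p(15)→17·15+23≡18=s; l(11)→17·11+23≡2=c; a(0)→17·0+23≡23=x; y(24)→17·24+23≡15=p; e(4)→17·4+23≡13=n; r(17)→17·17+23≡0=a (all mod 26).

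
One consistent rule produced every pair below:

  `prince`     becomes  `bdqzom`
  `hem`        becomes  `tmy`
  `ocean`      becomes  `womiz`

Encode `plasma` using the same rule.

The shift depends on letter class: consonant p→b is +12, but vowel i→q is +8. The rule splits by letter class: vowels +8, consonants +12.
On plasma: p(cons)+12=b, l(cons)+12=x, a(vowel)+8=i, s(cons)+12=e, m(cons)+12=y, a(vowel)+8=i.

bxieyi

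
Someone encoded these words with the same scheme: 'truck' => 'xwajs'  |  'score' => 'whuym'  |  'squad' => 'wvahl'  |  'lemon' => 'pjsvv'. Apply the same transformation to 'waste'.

In truck: t→x is +4, r→w is +5, u→a is +6, c→j is +7 — the shift increases by 1 each position. Letter i (0-indexed) is shifted by i+4, so successive shifts are 4, 5, 6, ….
On waste: w+4=a, a+5=f, s+6=y, t+7=a, e+8=m.

afyam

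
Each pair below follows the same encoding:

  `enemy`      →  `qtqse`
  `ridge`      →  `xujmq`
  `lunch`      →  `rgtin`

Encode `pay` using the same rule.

Vowels shift forward by 12 and consonants shift forward by 6.
For pay: p(cons)+6=v, a(vowel)+12=m, y(cons)+6=e.

vme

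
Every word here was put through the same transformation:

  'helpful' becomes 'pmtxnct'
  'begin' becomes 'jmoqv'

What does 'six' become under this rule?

It's a constant shift of +8 (ROT8).
Applying it to six: s+8=a, i+8=q, x+8=f.

aqf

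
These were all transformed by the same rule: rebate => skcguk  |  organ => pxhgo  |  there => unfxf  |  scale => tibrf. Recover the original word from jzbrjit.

italics

Shifts by position in rebate: pos 0: r→s (+1), pos 1: e→k (+6), pos 2: b→c (+1), pos 3: a→g (+6) — repeating every 2. The shifts repeat in a cycle of length 2: positions 0,1,… shift by +1, +6, then the pattern repeats.
Decoding jzbrjit: j−1=i, z−6=t, b−1=a, r−6=l, j−1=i, i−6=c, t−1=s.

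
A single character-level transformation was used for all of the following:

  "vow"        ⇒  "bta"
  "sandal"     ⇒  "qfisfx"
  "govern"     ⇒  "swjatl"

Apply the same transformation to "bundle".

Read the word backwards and shift each letter +5.
Applying it to bundle: reverse → eldnub; then shift: e+5=j, l+5=q, d+5=i, n+5=s, u+5=z, b+5=g.

jqiszg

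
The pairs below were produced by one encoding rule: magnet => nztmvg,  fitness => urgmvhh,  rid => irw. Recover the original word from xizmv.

Letters are reflected about the middle of the alphabet (position → 25−position): Atbash.
Undoing it on xizmv: x↔c, i↔r, z↔a, m↔n, v↔e.

crane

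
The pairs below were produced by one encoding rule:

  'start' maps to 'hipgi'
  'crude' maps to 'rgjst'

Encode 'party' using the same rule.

Compare letters: s→h is +15, t→i is +15, a→p is +15 — a constant shift. It's a constant shift of +15 (ROT15).
For party: p+15=e, a+15=p, r+15=g, t+15=i, y+15=n.

epgin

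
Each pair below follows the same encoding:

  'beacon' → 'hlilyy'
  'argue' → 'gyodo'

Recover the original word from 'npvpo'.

In beacon: b→h is +6, e→l is +7, a→i is +8, c→l is +9 — the shift increases by 1 each position. The shift increases by 1 at each position, starting from +6: 6, 7, 8, ….
Reversing it on npvpo: n−6=h, p−7=i, v−8=n, p−9=g, o−10=e.

hinge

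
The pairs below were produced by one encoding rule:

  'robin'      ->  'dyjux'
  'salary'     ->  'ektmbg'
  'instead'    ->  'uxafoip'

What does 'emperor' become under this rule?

qwxqbwd

Shifts by position in robin: pos 0: r→d (+12), pos 1: o→y (+10), pos 2: b→j (+8), pos 3: i→u (+12), pos 4: n→x (+10) — repeating every 3. The shifts repeat in a cycle of length 3: positions 0,1,… shift by +12, +10, +8, then the pattern repeats.
On emperor: e+12=q, m+10=w, p+8=x, e+12=q, r+10=b, o+8=w, r+12=d.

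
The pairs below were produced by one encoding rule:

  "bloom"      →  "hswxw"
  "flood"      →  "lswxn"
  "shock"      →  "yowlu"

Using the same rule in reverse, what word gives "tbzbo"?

In bloom: b→h is +6, l→s is +7, o→w is +8, o→x is +9 — the shift increases by 1 each position. Letter i (0-indexed) is shifted by i+6, so successive shifts are 6, 7, 8, ….
Undoing it on tbzbo: t−6=n, b−7=u, z−8=r, b−9=s, o−10=e.

nurse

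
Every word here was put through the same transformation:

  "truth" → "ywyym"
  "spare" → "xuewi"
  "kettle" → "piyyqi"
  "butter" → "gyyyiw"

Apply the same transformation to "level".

Two shifts are in play — +4 for a/e/i/o/u, +5 for every other letter.
For level: l(cons)+5=q, e(vowel)+4=i, v(cons)+5=a, e(vowel)+4=i, l(cons)+5=q.

qiaiq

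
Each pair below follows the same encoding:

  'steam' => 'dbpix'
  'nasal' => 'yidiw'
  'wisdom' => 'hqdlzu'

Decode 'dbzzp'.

store

Shifts by position in steam: pos 0: s→d (+11), pos 1: t→b (+8), pos 2: e→p (+11), pos 3: a→i (+8) — repeating every 2. It's a Vigenère-style cipher with numeric key [11,8]: position i shifts by key[i mod 2].
Reversing it on dbzzp: d−11=s, b−8=t, z−11=o, z−8=r, p−11=e.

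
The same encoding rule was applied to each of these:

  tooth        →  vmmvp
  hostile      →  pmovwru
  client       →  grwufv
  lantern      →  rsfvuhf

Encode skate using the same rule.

t(19)→v(21) and o(14)→m(12) fit y≡7x+18 (mod 26); the inverse of 7 mod 26 is 15. This is an affine cipher: with a=0,…,z=25, each position x becomes (7x+18) mod 26.
On skate: s(18)→7·18+18≡14=o; k(10)→7·10+18≡10=k; a(0)→7·0+18≡18=s; t(19)→7·19+18≡21=v; e(4)→7·4+18≡20=u (all mod 26).

oksvu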